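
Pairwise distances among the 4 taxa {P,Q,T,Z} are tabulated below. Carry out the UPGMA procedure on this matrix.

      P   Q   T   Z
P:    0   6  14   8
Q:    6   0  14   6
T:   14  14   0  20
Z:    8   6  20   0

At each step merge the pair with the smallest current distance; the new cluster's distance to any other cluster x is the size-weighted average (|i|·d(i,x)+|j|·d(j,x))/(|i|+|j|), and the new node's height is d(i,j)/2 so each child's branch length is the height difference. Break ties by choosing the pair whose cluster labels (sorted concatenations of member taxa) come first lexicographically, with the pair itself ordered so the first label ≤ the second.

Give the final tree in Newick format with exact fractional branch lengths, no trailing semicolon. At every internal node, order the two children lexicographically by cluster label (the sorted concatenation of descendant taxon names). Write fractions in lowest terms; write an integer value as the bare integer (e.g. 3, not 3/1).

1. join P+Q (d=6) ⇒ PQ; edges |P|=3, |Q|=3
  updated: d(PQ,T)=14, d(PQ,Z)=7
2. join PQ+Z (d=7) ⇒ PQZ; edges |PQ|=1/2, |Z|=7/2
  updated: d(PQZ,T)=16
3. join PQZ+T (d=16) ⇒ PQTZ; edges |PQZ|=9/2, |T|=8
final tree: (((P:3,Q:3):1/2,Z:7/2):9/2,T:8)
total length: 45/2

(((P:3,Q:3):1/2,Z:7/2):9/2,T:8)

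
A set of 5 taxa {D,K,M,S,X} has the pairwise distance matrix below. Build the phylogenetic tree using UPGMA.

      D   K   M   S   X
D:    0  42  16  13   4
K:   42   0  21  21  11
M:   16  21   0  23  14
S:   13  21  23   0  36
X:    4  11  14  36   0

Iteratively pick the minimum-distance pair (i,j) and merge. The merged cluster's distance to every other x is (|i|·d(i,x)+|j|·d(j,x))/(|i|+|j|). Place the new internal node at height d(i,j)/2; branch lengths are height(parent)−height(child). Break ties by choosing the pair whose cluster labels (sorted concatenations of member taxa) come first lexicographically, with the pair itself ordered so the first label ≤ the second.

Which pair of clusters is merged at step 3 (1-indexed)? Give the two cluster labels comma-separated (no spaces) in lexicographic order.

step 1: merge (D,X) at d=4; branch lengths D→2, X→2; new cluster DX
  updated: d(DX,K)=53/2, d(DX,M)=15, d(DX,S)=49/2
step 2: merge (DX,M) at d=15; branch lengths DX→11/2, M→15/2; new cluster DMX
  updated: d(DMX,K)=74/3, d(DMX,S)=24
step 3: merge (K,S) at d=21; branch lengths K→21/2, S→21/2; new cluster KS
  updated: d(DMX,KS)=73/3
step 4: merge (DMX,KS) at d=73/3; branch lengths DMX→14/3, KS→5/3; new cluster DKMSX
final tree: (((D:2,X:2):11/2,M:15/2):14/3,(K:21/2,S:21/2):5/3)
total length: 133/3

K,S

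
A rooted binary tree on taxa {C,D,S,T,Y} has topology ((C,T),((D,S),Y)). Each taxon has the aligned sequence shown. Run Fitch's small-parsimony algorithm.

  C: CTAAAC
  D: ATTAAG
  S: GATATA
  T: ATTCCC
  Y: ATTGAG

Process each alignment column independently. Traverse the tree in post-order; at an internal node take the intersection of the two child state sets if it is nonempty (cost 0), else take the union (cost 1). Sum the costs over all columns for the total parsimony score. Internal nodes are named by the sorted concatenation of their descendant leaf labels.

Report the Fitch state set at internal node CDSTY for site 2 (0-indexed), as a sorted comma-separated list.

[col 0] CT: children C:{C}, T:{A} ∪→ {A,C}; cost 1
[col 0] DS: children D:{A}, S:{G} ∪→ {A,G}; cost 1
[col 0] DSY: children DS:{A,G}, Y:{A} ∩→ {A}; cost 0
[col 0] CDSTY: children CT:{A,C}, DSY:{A} ∩→ {A}; cost 0
[col 1] CT: children C:{T}, T:{T} ∩→ {T}; cost 0
[col 1] DS: children D:{T}, S:{A} ∪→ {A,T}; cost 1
[col 1] DSY: children DS:{A,T}, Y:{T} ∩→ {T}; cost 0
[col 1] CDSTY: children CT:{T}, DSY:{T} ∩→ {T}; cost 0
[col 2] CT: children C:{A}, T:{T} ∪→ {A,T}; cost 1
[col 2] DS: children D:{T}, S:{T} ∩→ {T}; cost 0
[col 2] DSY: children DS:{T}, Y:{T} ∩→ {T}; cost 0
[col 2] CDSTY: children CT:{A,T}, DSY:{T} ∩→ {T}; cost 0
[col 3] CT: children C:{A}, T:{C} ∪→ {A,C}; cost 1
[col 3] DS: children D:{A}, S:{A} ∩→ {A}; cost 0
[col 3] DSY: children DS:{A}, Y:{G} ∪→ {A,G}; cost 1
[col 3] CDSTY: children CT:{A,C}, DSY:{A,G} ∩→ {A}; cost 0
[col 4] CT: children C:{A}, T:{C} ∪→ {A,C}; cost 1
[col 4] DS: children D:{A}, S:{T} ∪→ {A,T}; cost 1
[col 4] DSY: children DS:{A,T}, Y:{A} ∩→ {A}; cost 0
[col 4] CDSTY: children CT:{A,C}, DSY:{A} ∩→ {A}; cost 0
[col 5] CT: children C:{C}, T:{C} ∩→ {C}; cost 0
[col 5] DS: children D:{G}, S:{A} ∪→ {A,G}; cost 1
[col 5] DSY: children DS:{A,G}, Y:{G} ∩→ {G}; cost 0
[col 5] CDSTY: children CT:{C}, DSY:{G} ∪→ {C,G}; cost 1
per-site changes: [2, 1, 1, 2, 2, 2]; total = 10

T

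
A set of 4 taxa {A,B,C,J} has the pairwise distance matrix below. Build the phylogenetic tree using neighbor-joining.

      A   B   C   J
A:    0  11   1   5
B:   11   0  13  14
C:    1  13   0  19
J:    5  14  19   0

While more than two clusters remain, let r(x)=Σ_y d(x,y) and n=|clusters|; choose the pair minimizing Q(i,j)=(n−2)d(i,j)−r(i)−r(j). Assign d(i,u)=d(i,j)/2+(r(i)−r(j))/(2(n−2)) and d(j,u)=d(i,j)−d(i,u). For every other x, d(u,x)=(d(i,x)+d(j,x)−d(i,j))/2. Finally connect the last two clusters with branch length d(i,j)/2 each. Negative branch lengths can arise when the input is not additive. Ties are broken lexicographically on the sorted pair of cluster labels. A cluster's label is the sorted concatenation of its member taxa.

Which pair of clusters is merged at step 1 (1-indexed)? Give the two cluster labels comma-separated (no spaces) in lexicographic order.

A,C

step 1: merge (A,C) at d=1, Q=-48; branch lengths A→-7/2, C→9/2; new cluster AC
  updated: d(AC,B)=23/2, d(AC,J)=23/2
step 2: merge (AC,B) at d=23/2, Q=-37; branch lengths AC→9/2, B→7; new cluster ABC
  updated: d(ABC,J)=7
step 3: merge (ABC,J) at d=7; branch lengths ABC→7/2, J→7/2; new cluster ABCJ
final tree: (((A:-7/2,C:9/2):9/2,B:7):7/2,J:7/2)
total length: 39/2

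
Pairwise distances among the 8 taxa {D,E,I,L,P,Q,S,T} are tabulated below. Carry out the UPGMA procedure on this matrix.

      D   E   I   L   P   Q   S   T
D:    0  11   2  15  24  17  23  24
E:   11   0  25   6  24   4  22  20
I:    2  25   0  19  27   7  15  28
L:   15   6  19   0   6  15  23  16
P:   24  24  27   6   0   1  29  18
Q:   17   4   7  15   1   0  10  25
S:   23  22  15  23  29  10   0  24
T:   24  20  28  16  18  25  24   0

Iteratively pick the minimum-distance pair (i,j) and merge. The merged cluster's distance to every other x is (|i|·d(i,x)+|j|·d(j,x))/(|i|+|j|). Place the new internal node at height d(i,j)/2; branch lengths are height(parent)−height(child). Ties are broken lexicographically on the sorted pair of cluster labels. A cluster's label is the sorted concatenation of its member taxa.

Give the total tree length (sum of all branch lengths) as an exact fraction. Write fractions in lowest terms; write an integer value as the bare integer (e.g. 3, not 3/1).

step 1: merge (P,Q) at d=1; branch lengths P→1/2, Q→1/2; new cluster PQ
  updated: d(D,PQ)=41/2, d(E,PQ)=14, d(I,PQ)=17, d(L,PQ)=21/2, d(PQ,S)=39/2, d(PQ,T)=43/2
step 2: merge (D,I) at d=2; branch lengths D→1, I→1; new cluster DI
  updated: d(DI,E)=18, d(DI,L)=17, d(DI,PQ)=75/4, d(DI,S)=19, d(DI,T)=26
step 3: merge (E,L) at d=6; branch lengths E→3, L→3; new cluster EL
  updated: d(DI,EL)=35/2, d(EL,PQ)=49/4, d(EL,S)=45/2, d(EL,T)=18
step 4: merge (EL,PQ) at d=49/4; branch lengths EL→25/8, PQ→45/8; new cluster ELPQ
  updated: d(DI,ELPQ)=145/8, d(ELPQ,S)=21, d(ELPQ,T)=79/4
step 5: merge (DI,ELPQ) at d=145/8; branch lengths DI→129/16, ELPQ→47/16; new cluster DEILPQ
  updated: d(DEILPQ,S)=61/3, d(DEILPQ,T)=131/6
step 6: merge (DEILPQ,S) at d=61/3; branch lengths DEILPQ→53/48, S→61/6; new cluster DEILPQS
  updated: d(DEILPQS,T)=155/7
step 7: merge (DEILPQS,T) at d=155/7; branch lengths DEILPQS→19/21, T→155/14; new cluster DEILPQST
final tree: ((((D:1,I:1):129/16,((E:3,L:3):25/8,(P:1/2,Q:1/2):45/8):47/16):53/48,S:61/6):19/21,T:155/14)
total length: 17471/336

17471/336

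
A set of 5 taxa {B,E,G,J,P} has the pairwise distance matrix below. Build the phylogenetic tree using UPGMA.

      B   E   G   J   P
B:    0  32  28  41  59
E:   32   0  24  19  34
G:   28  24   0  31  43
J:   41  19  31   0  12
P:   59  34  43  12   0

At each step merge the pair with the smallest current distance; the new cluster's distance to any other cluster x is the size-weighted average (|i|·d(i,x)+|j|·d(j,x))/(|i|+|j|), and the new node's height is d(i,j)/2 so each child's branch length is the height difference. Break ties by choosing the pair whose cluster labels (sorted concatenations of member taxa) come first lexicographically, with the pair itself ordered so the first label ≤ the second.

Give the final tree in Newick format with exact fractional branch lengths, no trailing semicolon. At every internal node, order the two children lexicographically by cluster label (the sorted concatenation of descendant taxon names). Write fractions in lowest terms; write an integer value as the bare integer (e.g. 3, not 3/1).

((B:15,(E:12,G:12):3):47/12,(J:6,P:6):155/12)

step 1: merge (J,P) at d=12; branch lengths J→6, P→6; new cluster JP
  updated: d(B,JP)=50, d(E,JP)=53/2, d(G,JP)=37
step 2: merge (E,G) at d=24; branch lengths E→12, G→12; new cluster EG
  updated: d(B,EG)=30, d(EG,JP)=127/4
step 3: merge (B,EG) at d=30; branch lengths B→15, EG→3; new cluster BEG
  updated: d(BEG,JP)=227/6
step 4: merge (BEG,JP) at d=227/6; branch lengths BEG→47/12, JP→155/12; new cluster BEGJP
final tree: ((B:15,(E:12,G:12):3):47/12,(J:6,P:6):155/12)
total length: 425/6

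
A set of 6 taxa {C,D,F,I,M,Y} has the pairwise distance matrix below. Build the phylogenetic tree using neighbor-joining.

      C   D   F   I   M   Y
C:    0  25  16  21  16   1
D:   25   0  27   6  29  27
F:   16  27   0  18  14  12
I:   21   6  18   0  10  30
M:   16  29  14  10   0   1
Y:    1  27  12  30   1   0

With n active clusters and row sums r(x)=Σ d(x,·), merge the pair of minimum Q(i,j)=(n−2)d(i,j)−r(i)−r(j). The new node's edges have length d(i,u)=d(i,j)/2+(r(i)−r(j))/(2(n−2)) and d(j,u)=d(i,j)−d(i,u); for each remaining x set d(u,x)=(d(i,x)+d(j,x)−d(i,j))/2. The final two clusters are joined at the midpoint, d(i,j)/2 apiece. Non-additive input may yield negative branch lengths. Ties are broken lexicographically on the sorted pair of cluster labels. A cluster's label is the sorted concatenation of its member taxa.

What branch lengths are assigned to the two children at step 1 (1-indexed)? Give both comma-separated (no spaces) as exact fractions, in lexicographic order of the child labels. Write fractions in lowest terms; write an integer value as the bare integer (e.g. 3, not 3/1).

53/8,-5/8

1. join D+I (d=6, Q=-175) ⇒ DI; edges |D|=53/8, |I|=-5/8
  updated: d(C,DI)=20, d(DI,F)=39/2, d(DI,M)=33/2, d(DI,Y)=51/2
2. join C+Y (d=1, Q=-179/2) ⇒ CY; edges |C|=11/4, |Y|=-7/4
  updated: d(CY,DI)=89/4, d(CY,F)=27/2, d(CY,M)=8
3. join CY+M (d=8, Q=-265/4) ⇒ CMY; edges |CY|=85/16, |M|=43/16
  updated: d(CMY,DI)=123/8, d(CMY,F)=39/4
4. join CMY+DI (d=123/8, Q=-357/8) ⇒ CDIMY; edges |CMY|=45/16, |DI|=201/16
  updated: d(CDIMY,F)=111/16
5. join CDIMY+F (d=111/16) ⇒ CDFIMY; edges |CDIMY|=111/32, |F|=111/32
final tree: ((((C:11/4,Y:-7/4):85/16,M:43/16):45/16,(D:53/8,I:-5/8):201/16):111/32,F:111/32)
total length: 597/16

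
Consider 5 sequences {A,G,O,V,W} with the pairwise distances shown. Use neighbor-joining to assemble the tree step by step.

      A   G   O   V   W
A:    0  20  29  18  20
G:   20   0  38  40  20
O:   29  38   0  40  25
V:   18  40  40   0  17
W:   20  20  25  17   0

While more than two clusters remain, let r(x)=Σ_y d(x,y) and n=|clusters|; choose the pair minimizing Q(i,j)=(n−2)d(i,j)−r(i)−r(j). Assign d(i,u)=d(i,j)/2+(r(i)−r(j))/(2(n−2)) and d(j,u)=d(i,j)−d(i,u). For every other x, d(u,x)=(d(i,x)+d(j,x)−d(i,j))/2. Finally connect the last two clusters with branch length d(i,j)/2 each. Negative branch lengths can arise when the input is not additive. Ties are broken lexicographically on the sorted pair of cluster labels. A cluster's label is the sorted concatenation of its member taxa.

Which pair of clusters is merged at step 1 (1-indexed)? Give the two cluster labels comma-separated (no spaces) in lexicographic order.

iteration 1: select A,V (d=18, Q=-148); attach at lengths (13/3, 41/3); label the merged cluster AV
  updated: d(AV,G)=21, d(AV,O)=51/2, d(AV,W)=19/2
iteration 2: select AV,O (d=51/2, Q=-187/2); attach at lengths (37/8, 167/8); label the merged cluster AOV
  updated: d(AOV,G)=67/4, d(AOV,W)=9/2
iteration 3: select AOV,G (d=67/4, Q=-165/4); attach at lengths (5/8, 129/8); label the merged cluster AGOV
  updated: d(AGOV,W)=31/8
iteration 4: select AGOV,W (d=31/8); attach at lengths (31/16, 31/16); label the merged cluster AGOVW
final tree: ((((A:13/3,V:41/3):37/8,O:167/8):5/8,G:129/8):31/16,W:31/16)
total length: 513/8

A,V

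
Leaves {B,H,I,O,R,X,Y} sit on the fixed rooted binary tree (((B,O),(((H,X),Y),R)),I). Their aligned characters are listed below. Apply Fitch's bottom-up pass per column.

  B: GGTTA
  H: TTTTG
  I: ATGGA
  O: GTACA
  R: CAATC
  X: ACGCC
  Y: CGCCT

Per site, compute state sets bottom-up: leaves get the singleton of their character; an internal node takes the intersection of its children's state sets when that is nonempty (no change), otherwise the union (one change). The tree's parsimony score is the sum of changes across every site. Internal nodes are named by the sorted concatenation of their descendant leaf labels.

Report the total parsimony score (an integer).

20

BO@0: {G} ∩ {G} = {G} (intersection, +0)
HX@0: {T} ∪ {A} = {A,T} (union, +1)
HXY@0: {A,T} ∪ {C} = {A,C,T} (union, +1)
HRXY@0: {A,C,T} ∩ {C} = {C} (intersection, +0)
BHORXY@0: {G} ∪ {C} = {C,G} (union, +1)
BHIORXY@0: {C,G} ∪ {A} = {A,C,G} (union, +1)
BO@1: {G} ∪ {T} = {G,T} (union, +1)
HX@1: {T} ∪ {C} = {C,T} (union, +1)
HXY@1: {C,T} ∪ {G} = {C,G,T} (union, +1)
HRXY@1: {C,G,T} ∪ {A} = {A,C,G,T} (union, +1)
BHORXY@1: {G,T} ∩ {A,C,G,T} = {G,T} (intersection, +0)
BHIORXY@1: {G,T} ∩ {T} = {T} (intersection, +0)
BO@2: {T} ∪ {A} = {A,T} (union, +1)
HX@2: {T} ∪ {G} = {G,T} (union, +1)
HXY@2: {G,T} ∪ {C} = {C,G,T} (union, +1)
HRXY@2: {C,G,T} ∪ {A} = {A,C,G,T} (union, +1)
BHORXY@2: {A,T} ∩ {A,C,G,T} = {A,T} (intersection, +0)
BHIORXY@2: {A,T} ∪ {G} = {A,G,T} (union, +1)
BO@3: {T} ∪ {C} = {C,T} (union, +1)
HX@3: {T} ∪ {C} = {C,T} (union, +1)
HXY@3: {C,T} ∩ {C} = {C} (intersection, +0)
HRXY@3: {C} ∪ {T} = {C,T} (union, +1)
BHORXY@3: {C,T} ∩ {C,T} = {C,T} (intersection, +0)
BHIORXY@3: {C,T} ∪ {G} = {C,G,T} (union, +1)
BO@4: {A} ∩ {A} = {A} (intersection, +0)
HX@4: {G} ∪ {C} = {C,G} (union, +1)
HXY@4: {C,G} ∪ {T} = {C,G,T} (union, +1)
HRXY@4: {C,G,T} ∩ {C} = {C} (intersection, +0)
BHORXY@4: {A} ∪ {C} = {A,C} (union, +1)
BHIORXY@4: {A,C} ∩ {A} = {A} (intersection, +0)
per-site changes: [4, 4, 5, 4, 3]; total = 20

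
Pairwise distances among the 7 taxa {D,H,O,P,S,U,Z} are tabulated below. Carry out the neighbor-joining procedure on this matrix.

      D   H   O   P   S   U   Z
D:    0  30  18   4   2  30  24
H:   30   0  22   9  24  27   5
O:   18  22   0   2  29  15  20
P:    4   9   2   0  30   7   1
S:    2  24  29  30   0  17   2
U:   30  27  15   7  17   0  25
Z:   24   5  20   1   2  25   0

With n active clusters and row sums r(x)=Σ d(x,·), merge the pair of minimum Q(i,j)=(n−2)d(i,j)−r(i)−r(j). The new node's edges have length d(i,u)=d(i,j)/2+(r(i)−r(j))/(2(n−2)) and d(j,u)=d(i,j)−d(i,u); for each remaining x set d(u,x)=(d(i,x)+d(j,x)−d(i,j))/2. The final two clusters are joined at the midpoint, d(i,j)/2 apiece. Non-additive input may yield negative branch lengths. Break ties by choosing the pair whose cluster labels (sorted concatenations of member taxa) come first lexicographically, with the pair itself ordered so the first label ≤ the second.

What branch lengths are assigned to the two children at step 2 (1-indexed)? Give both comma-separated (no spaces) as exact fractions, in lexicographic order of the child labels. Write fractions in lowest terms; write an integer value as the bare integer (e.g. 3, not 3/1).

23/4,-3/4

1. join D+S (d=2, Q=-202) ⇒ DS; edges |D|=7/5, |S|=3/5
  updated: d(DS,H)=26, d(DS,O)=45/2, d(DS,P)=16, d(DS,U)=45/2, d(DS,Z)=12
2. join H+Z (d=5, Q=-132) ⇒ HZ; edges |H|=23/4, |Z|=-3/4
  updated: d(DS,HZ)=33/2, d(HZ,O)=37/2, d(HZ,P)=5/2, d(HZ,U)=47/2
3. join DS+HZ (d=33/2, Q=-89) ⇒ DHSZ; edges |DS|=11, |HZ|=11/2
  updated: d(DHSZ,O)=49/4, d(DHSZ,P)=1, d(DHSZ,U)=59/4
4. join DHSZ+P (d=1, Q=-36) ⇒ DHPSZ; edges |DHSZ|=5, |P|=-4
  updated: d(DHPSZ,O)=53/8, d(DHPSZ,U)=83/8
5. join DHPSZ+O (d=53/8, Q=-32) ⇒ DHOPSZ; edges |DHPSZ|=1, |O|=45/8
  updated: d(DHOPSZ,U)=75/8
6. join DHOPSZ+U (d=75/8) ⇒ DHOPSUZ; edges |DHOPSZ|=75/16, |U|=75/16
final tree: (((((D:7/5,S:3/5):11,(H:23/4,Z:-3/4):11/2):5,P:-4):1,O:45/8):75/16,U:75/16)
total length: 81/2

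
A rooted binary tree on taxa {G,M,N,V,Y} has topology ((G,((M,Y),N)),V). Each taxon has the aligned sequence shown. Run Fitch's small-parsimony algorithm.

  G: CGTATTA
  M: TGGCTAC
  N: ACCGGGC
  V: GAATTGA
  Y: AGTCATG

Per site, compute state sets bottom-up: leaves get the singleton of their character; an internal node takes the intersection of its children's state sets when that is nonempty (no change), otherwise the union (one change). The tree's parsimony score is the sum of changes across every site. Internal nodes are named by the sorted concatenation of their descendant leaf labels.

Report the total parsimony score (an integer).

MY@0: {T} ∪ {A} = {A,T} (union, +1)
MNY@0: {A,T} ∩ {A} = {A} (intersection, +0)
GMNY@0: {C} ∪ {A} = {A,C} (union, +1)
GMNVY@0: {A,C} ∪ {G} = {A,C,G} (union, +1)
MY@1: {G} ∩ {G} = {G} (intersection, +0)
MNY@1: {G} ∪ {C} = {C,G} (union, +1)
GMNY@1: {G} ∩ {C,G} = {G} (intersection, +0)
GMNVY@1: {G} ∪ {A} = {A,G} (union, +1)
MY@2: {G} ∪ {T} = {G,T} (union, +1)
MNY@2: {G,T} ∪ {C} = {C,G,T} (union, +1)
GMNY@2: {T} ∩ {C,G,T} = {T} (intersection, +0)
GMNVY@2: {T} ∪ {A} = {A,T} (union, +1)
MY@3: {C} ∩ {C} = {C} (intersection, +0)
MNY@3: {C} ∪ {G} = {C,G} (union, +1)
GMNY@3: {A} ∪ {C,G} = {A,C,G} (union, +1)
GMNVY@3: {A,C,G} ∪ {T} = {A,C,G,T} (union, +1)
MY@4: {T} ∪ {A} = {A,T} (union, +1)
MNY@4: {A,T} ∪ {G} = {A,G,T} (union, +1)
GMNY@4: {T} ∩ {A,G,T} = {T} (intersection, +0)
GMNVY@4: {T} ∩ {T} = {T} (intersection, +0)
MY@5: {A} ∪ {T} = {A,T} (union, +1)
MNY@5: {A,T} ∪ {G} = {A,G,T} (union, +1)
GMNY@5: {T} ∩ {A,G,T} = {T} (intersection, +0)
GMNVY@5: {T} ∪ {G} = {G,T} (union, +1)
MY@6: {C} ∪ {G} = {C,G} (union, +1)
MNY@6: {C,G} ∩ {C} = {C} (intersection, +0)
GMNY@6: {A} ∪ {C} = {A,C} (union, +1)
GMNVY@6: {A,C} ∩ {A} = {A} (intersection, +0)
per-site changes: [3, 2, 3, 3, 2, 3, 2]; total = 18

18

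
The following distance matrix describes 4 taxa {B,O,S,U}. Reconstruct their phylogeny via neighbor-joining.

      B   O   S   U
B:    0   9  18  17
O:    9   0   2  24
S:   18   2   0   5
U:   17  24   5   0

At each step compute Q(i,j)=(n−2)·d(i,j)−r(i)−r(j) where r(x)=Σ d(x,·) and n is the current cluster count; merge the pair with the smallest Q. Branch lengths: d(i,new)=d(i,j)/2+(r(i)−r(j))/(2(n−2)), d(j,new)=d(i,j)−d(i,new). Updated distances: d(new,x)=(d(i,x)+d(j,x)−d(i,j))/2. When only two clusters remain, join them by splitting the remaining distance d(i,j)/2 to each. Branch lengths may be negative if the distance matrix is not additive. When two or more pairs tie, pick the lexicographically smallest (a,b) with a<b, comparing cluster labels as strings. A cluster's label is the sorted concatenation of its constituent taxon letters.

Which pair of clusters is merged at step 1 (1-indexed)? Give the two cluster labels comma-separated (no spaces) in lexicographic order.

B,O

step 1: merge (B,O) at d=9, Q=-61; branch lengths B→27/4, O→9/4; new cluster BO
  updated: d(BO,S)=11/2, d(BO,U)=16
step 2: merge (BO,S) at d=11/2, Q=-53/2; branch lengths BO→33/4, S→-11/4; new cluster BOS
  updated: d(BOS,U)=31/4
step 3: merge (BOS,U) at d=31/4; branch lengths BOS→31/8, U→31/8; new cluster BOSU
final tree: (((B:27/4,O:9/4):33/4,S:-11/4):31/8,U:31/8)
total length: 89/4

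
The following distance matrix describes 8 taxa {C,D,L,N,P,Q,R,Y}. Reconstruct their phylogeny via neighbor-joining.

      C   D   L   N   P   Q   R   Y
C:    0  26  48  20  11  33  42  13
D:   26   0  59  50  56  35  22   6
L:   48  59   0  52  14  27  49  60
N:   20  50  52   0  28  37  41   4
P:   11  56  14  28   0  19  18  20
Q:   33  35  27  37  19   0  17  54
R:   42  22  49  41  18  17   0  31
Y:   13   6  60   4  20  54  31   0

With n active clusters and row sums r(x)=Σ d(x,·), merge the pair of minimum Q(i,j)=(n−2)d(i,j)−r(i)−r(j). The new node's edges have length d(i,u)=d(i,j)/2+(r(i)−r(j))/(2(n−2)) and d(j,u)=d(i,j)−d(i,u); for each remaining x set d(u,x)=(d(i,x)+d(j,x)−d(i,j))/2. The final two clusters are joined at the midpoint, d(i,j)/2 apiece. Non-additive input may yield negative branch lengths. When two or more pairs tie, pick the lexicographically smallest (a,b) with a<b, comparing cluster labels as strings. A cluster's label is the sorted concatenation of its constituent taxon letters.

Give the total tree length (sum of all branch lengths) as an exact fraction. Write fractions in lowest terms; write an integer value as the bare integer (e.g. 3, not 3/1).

step 1: merge (D,Y) at d=6, Q=-406; branch lengths D→17/2, Y→-5/2; new cluster DY
  updated: d(C,DY)=33/2, d(DY,L)=113/2, d(DY,N)=24, d(DY,P)=35, d(DY,Q)=83/2, d(DY,R)=47/2
step 2: merge (L,P) at d=14, Q=-603/2; branch lengths L→383/20, P→-103/20; new cluster LP
  updated: d(C,LP)=45/2, d(DY,LP)=155/4, d(LP,N)=33, d(LP,Q)=16, d(LP,R)=53/2
step 3: merge (Q,R) at d=17, Q=-453/2; branch lengths Q→125/16, R→147/16; new cluster QR
  updated: d(C,QR)=29, d(DY,QR)=24, d(LP,QR)=51/4, d(N,QR)=61/2
step 4: merge (LP,QR) at d=51/4, Q=-165; branch lengths LP→49/6, QR→55/12; new cluster LPQR
  updated: d(C,LPQR)=155/8, d(DY,LPQR)=25, d(LPQR,N)=203/8
step 5: merge (C,DY) at d=33/2, Q=-707/8; branch lengths C→187/32, DY→341/32; new cluster CDY
  updated: d(CDY,LPQR)=223/16, d(CDY,N)=55/4
step 6: merge (CDY,LPQR) at d=223/16, Q=-849/16; branch lengths CDY→37/32, LPQR→409/32; new cluster CDLPQRY
  updated: d(CDLPQRY,N)=403/32
step 7: merge (CDLPQRY,N) at d=403/32; branch lengths CDLPQRY→403/64, N→403/64; new cluster CDLNPQRY
final tree: (((C:187/32,(D:17/2,Y:-5/2):341/32):37/32,((L:383/20,P:-103/20):49/6,(Q:125/16,R:147/16):55/12):409/32):403/64,N:403/64)
total length: 2969/32

2969/32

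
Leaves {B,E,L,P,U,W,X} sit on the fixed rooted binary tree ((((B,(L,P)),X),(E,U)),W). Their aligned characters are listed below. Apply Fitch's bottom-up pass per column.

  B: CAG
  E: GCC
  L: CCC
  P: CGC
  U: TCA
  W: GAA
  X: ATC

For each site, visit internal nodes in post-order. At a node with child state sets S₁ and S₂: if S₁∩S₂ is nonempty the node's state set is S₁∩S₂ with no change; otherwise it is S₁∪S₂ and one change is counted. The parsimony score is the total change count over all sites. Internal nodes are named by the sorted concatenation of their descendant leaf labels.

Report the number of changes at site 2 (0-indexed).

LP@0: {C} ∩ {C} = {C} (intersection, +0)
BLP@0: {C} ∩ {C} = {C} (intersection, +0)
BLPX@0: {C} ∪ {A} = {A,C} (union, +1)
EU@0: {G} ∪ {T} = {G,T} (union, +1)
BELPUX@0: {A,C} ∪ {G,T} = {A,C,G,T} (union, +1)
BELPUWX@0: {A,C,G,T} ∩ {G} = {G} (intersection, +0)
LP@1: {C} ∪ {G} = {C,G} (union, +1)
BLP@1: {A} ∪ {C,G} = {A,C,G} (union, +1)
BLPX@1: {A,C,G} ∪ {T} = {A,C,G,T} (union, +1)
EU@1: {C} ∩ {C} = {C} (intersection, +0)
BELPUX@1: {A,C,G,T} ∩ {C} = {C} (intersection, +0)
BELPUWX@1: {C} ∪ {A} = {A,C} (union, +1)
LP@2: {C} ∩ {C} = {C} (intersection, +0)
BLP@2: {G} ∪ {C} = {C,G} (union, +1)
BLPX@2: {C,G} ∩ {C} = {C} (intersection, +0)
EU@2: {C} ∪ {A} = {A,C} (union, +1)
BELPUX@2: {C} ∩ {A,C} = {C} (intersection, +0)
BELPUWX@2: {C} ∪ {A} = {A,C} (union, +1)
per-site changes: [3, 4, 3]; total = 10

3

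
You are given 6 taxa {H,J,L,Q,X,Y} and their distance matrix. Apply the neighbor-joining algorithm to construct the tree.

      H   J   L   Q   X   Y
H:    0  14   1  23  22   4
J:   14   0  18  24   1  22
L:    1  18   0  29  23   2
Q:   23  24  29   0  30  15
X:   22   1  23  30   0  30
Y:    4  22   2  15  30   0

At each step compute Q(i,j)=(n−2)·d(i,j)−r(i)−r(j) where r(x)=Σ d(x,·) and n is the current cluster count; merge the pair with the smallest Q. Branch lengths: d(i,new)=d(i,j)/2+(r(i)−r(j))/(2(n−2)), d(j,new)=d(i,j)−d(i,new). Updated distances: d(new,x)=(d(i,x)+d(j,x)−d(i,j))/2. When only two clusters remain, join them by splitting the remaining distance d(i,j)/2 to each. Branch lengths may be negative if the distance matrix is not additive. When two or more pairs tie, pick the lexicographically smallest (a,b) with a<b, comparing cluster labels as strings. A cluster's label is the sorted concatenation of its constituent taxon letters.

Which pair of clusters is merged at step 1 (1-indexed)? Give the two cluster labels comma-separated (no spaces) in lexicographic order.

step 1: merge (J,X) at d=1, Q=-181; branch lengths J→-23/8, X→31/8; new cluster JX
  updated: d(H,JX)=35/2, d(JX,L)=20, d(JX,Q)=53/2, d(JX,Y)=51/2
step 2: merge (JX,Q) at d=53/2, Q=-207/2; branch lengths JX→151/12, Q→167/12; new cluster JQX
  updated: d(H,JQX)=7, d(JQX,L)=45/4, d(JQX,Y)=7
step 3: merge (H,L) at d=1, Q=-97/4; branch lengths H→-1/16, L→17/16; new cluster HL
  updated: d(HL,JQX)=69/8, d(HL,Y)=5/2
step 4: merge (HL,JQX) at d=69/8, Q=-145/8; branch lengths HL→33/16, JQX→105/16; new cluster HJLQX
  updated: d(HJLQX,Y)=7/16
step 5: merge (HJLQX,Y) at d=7/16; branch lengths HJLQX→7/32, Y→7/32; new cluster HJLQXY
final tree: (((H:-1/16,L:17/16):33/16,((J:-23/8,X:31/8):151/12,Q:167/12):105/16):7/32,Y:7/32)
total length: 601/16

J,X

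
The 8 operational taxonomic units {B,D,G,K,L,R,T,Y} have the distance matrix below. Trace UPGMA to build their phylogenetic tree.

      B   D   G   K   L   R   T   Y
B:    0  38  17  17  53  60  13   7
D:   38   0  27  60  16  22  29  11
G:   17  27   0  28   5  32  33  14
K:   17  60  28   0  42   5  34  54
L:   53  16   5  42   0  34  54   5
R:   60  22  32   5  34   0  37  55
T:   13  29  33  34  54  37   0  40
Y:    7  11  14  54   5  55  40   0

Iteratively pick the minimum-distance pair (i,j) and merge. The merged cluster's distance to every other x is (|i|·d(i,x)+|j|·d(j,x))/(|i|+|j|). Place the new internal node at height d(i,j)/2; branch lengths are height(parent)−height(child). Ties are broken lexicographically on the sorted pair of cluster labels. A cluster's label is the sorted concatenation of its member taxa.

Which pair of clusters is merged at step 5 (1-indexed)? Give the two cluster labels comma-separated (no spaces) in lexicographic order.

BY,DGL

1. join G+L (d=5) ⇒ GL; edges |G|=5/2, |L|=5/2
  updated: d(B,GL)=35, d(D,GL)=43/2, d(GL,K)=35, d(GL,R)=33, d(GL,T)=87/2, d(GL,Y)=19/2
2. join K+R (d=5) ⇒ KR; edges |K|=5/2, |R|=5/2
  updated: d(B,KR)=77/2, d(D,KR)=41, d(GL,KR)=34, d(KR,T)=71/2, d(KR,Y)=109/2
3. join B+Y (d=7) ⇒ BY; edges |B|=7/2, |Y|=7/2
  updated: d(BY,D)=49/2, d(BY,GL)=89/4, d(BY,KR)=93/2, d(BY,T)=53/2
4. join D+GL (d=43/2) ⇒ DGL; edges |D|=43/4, |GL|=33/4
  updated: d(BY,DGL)=23, d(DGL,KR)=109/3, d(DGL,T)=116/3
5. join BY+DGL (d=23) ⇒ BDGLY; edges |BY|=8, |DGL|=3/4
  updated: d(BDGLY,KR)=202/5, d(BDGLY,T)=169/5
6. join BDGLY+T (d=169/5) ⇒ BDGLTY; edges |BDGLY|=27/5, |T|=169/10
  updated: d(BDGLTY,KR)=475/12
7. join BDGLTY+KR (d=475/12) ⇒ BDGKLRTY; edges |BDGLTY|=347/120, |KR|=415/24
final tree: ((((B:7/2,Y:7/2):8,(D:43/4,(G:5/2,L:5/2):33/4):3/4):27/5,T:169/10):347/120,(K:5/2,R:5/2):415/24)
total length: 2617/30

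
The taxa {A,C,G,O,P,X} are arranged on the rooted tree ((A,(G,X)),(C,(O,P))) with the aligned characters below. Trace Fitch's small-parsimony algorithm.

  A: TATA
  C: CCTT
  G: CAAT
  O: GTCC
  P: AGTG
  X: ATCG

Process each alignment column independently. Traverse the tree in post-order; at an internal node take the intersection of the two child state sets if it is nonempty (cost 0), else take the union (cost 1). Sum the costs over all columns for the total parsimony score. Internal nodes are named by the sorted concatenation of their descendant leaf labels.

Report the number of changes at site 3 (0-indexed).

[col 0] GX: children G:{C}, X:{A} ∪→ {A,C}; cost 1
[col 0] AGX: children A:{T}, GX:{A,C} ∪→ {A,C,T}; cost 1
[col 0] OP: children O:{G}, P:{A} ∪→ {A,G}; cost 1
[col 0] COP: children C:{C}, OP:{A,G} ∪→ {A,C,G}; cost 1
[col 0] ACGOPX: children AGX:{A,C,T}, COP:{A,C,G} ∩→ {A,C}; cost 0
[col 1] GX: children G:{A}, X:{T} ∪→ {A,T}; cost 1
[col 1] AGX: children A:{A}, GX:{A,T} ∩→ {A}; cost 0
[col 1] OP: children O:{T}, P:{G} ∪→ {G,T}; cost 1
[col 1] COP: children C:{C}, OP:{G,T} ∪→ {C,G,T}; cost 1
[col 1] ACGOPX: children AGX:{A}, COP:{C,G,T} ∪→ {A,C,G,T}; cost 1
[col 2] GX: children G:{A}, X:{C} ∪→ {A,C}; cost 1
[col 2] AGX: children A:{T}, GX:{A,C} ∪→ {A,C,T}; cost 1
[col 2] OP: children O:{C}, P:{T} ∪→ {C,T}; cost 1
[col 2] COP: children C:{T}, OP:{C,T} ∩→ {T}; cost 0
[col 2] ACGOPX: children AGX:{A,C,T}, COP:{T} ∩→ {T}; cost 0
[col 3] GX: children G:{T}, X:{G} ∪→ {G,T}; cost 1
[col 3] AGX: children A:{A}, GX:{G,T} ∪→ {A,G,T}; cost 1
[col 3] OP: children O:{C}, P:{G} ∪→ {C,G}; cost 1
[col 3] COP: children C:{T}, OP:{C,G} ∪→ {C,G,T}; cost 1
[col 3] ACGOPX: children AGX:{A,G,T}, COP:{C,G,T} ∩→ {G,T}; cost 0
per-site changes: [4, 4, 3, 4]; total = 15

4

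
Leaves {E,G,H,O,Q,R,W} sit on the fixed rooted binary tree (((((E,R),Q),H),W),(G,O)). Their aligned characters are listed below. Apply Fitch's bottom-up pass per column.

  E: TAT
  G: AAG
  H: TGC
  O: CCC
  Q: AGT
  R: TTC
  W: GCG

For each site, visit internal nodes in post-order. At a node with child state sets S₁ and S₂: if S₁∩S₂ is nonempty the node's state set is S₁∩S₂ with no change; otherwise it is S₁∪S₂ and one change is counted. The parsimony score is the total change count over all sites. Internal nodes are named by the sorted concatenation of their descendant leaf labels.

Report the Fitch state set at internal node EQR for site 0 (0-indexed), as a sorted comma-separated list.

A,T

ER@0: {T} ∩ {T} = {T} (intersection, +0)
EQR@0: {T} ∪ {A} = {A,T} (union, +1)
EHQR@0: {A,T} ∩ {T} = {T} (intersection, +0)
EHQRW@0: {T} ∪ {G} = {G,T} (union, +1)
GO@0: {A} ∪ {C} = {A,C} (union, +1)
EGHOQRW@0: {G,T} ∪ {A,C} = {A,C,G,T} (union, +1)
ER@1: {A} ∪ {T} = {A,T} (union, +1)
EQR@1: {A,T} ∪ {G} = {A,G,T} (union, +1)
EHQR@1: {A,G,T} ∩ {G} = {G} (intersection, +0)
EHQRW@1: {G} ∪ {C} = {C,G} (union, +1)
GO@1: {A} ∪ {C} = {A,C} (union, +1)
EGHOQRW@1: {C,G} ∩ {A,C} = {C} (intersection, +0)
ER@2: {T} ∪ {C} = {C,T} (union, +1)
EQR@2: {C,T} ∩ {T} = {T} (intersection, +0)
EHQR@2: {T} ∪ {C} = {C,T} (union, +1)
EHQRW@2: {C,T} ∪ {G} = {C,G,T} (union, +1)
GO@2: {G} ∪ {C} = {C,G} (union, +1)
EGHOQRW@2: {C,G,T} ∩ {C,G} = {C,G} (intersection, +0)
per-site changes: [4, 4, 4]; total = 12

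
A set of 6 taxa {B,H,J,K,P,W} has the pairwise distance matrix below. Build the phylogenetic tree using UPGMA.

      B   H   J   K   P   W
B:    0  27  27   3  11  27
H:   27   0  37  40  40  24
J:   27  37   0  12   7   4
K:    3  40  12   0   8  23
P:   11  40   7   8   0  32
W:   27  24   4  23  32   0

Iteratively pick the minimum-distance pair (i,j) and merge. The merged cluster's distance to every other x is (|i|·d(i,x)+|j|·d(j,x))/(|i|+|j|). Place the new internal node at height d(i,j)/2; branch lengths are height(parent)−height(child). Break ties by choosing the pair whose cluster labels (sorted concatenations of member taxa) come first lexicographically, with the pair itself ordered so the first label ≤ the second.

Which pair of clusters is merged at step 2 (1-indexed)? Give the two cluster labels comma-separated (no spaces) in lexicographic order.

1. join B+K (d=3) ⇒ BK; edges |B|=3/2, |K|=3/2
  updated: d(BK,H)=67/2, d(BK,J)=39/2, d(BK,P)=19/2, d(BK,W)=25
2. join J+W (d=4) ⇒ JW; edges |J|=2, |W|=2
  updated: d(BK,JW)=89/4, d(H,JW)=61/2, d(JW,P)=39/2
3. join BK+P (d=19/2) ⇒ BKP; edges |BK|=13/4, |P|=19/4
  updated: d(BKP,H)=107/3, d(BKP,JW)=64/3
4. join BKP+JW (d=64/3) ⇒ BJKPW; edges |BKP|=71/12, |JW|=26/3
  updated: d(BJKPW,H)=168/5
5. join BJKPW+H (d=168/5) ⇒ BHJKPW; edges |BJKPW|=92/15, |H|=84/5
final tree: ((((B:3/2,K:3/2):13/4,P:19/4):71/12,(J:2,W:2):26/3):92/15,H:84/5)
total length: 3151/60

J,W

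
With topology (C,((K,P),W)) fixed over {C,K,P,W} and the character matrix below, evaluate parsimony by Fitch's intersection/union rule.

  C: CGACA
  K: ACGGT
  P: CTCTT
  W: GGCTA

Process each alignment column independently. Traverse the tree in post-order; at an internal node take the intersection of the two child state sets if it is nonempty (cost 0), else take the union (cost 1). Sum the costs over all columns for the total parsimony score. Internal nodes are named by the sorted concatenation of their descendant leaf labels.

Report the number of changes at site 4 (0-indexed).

site 0, node KP: K={A} ∪ P={C} → {A,C} (+1)
site 0, node KPW: KP={A,C} ∪ W={G} → {A,C,G} (+1)
site 0, node CKPW: C={C} ∩ KPW={A,C,G} → {C} (+0)
site 1, node KP: K={C} ∪ P={T} → {C,T} (+1)
site 1, node KPW: KP={C,T} ∪ W={G} → {C,G,T} (+1)
site 1, node CKPW: C={G} ∩ KPW={C,G,T} → {G} (+0)
site 2, node KP: K={G} ∪ P={C} → {C,G} (+1)
site 2, node KPW: KP={C,G} ∩ W={C} → {C} (+0)
site 2, node CKPW: C={A} ∪ KPW={C} → {A,C} (+1)
site 3, node KP: K={G} ∪ P={T} → {G,T} (+1)
site 3, node KPW: KP={G,T} ∩ W={T} → {T} (+0)
site 3, node CKPW: C={C} ∪ KPW={T} → {C,T} (+1)
site 4, node KP: K={T} ∩ P={T} → {T} (+0)
site 4, node KPW: KP={T} ∪ W={A} → {A,T} (+1)
site 4, node CKPW: C={A} ∩ KPW={A,T} → {A} (+0)
per-site changes: [2, 2, 2, 2, 1]; total = 9

1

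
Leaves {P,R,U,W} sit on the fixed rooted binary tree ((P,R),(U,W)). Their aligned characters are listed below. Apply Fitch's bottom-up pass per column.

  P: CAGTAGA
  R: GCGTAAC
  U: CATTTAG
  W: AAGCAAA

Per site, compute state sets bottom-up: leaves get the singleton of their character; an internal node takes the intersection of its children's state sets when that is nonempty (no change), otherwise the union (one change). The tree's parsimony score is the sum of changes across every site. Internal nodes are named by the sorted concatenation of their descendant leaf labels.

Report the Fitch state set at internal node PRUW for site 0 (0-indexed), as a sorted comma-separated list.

PR@0: {C} ∪ {G} = {C,G} (union, +1)
UW@0: {C} ∪ {A} = {A,C} (union, +1)
PRUW@0: {C,G} ∩ {A,C} = {C} (intersection, +0)
PR@1: {A} ∪ {C} = {A,C} (union, +1)
UW@1: {A} ∩ {A} = {A} (intersection, +0)
PRUW@1: {A,C} ∩ {A} = {A} (intersection, +0)
PR@2: {G} ∩ {G} = {G} (intersection, +0)
UW@2: {T} ∪ {G} = {G,T} (union, +1)
PRUW@2: {G} ∩ {G,T} = {G} (intersection, +0)
PR@3: {T} ∩ {T} = {T} (intersection, +0)
UW@3: {T} ∪ {C} = {C,T} (union, +1)
PRUW@3: {T} ∩ {C,T} = {T} (intersection, +0)
PR@4: {A} ∩ {A} = {A} (intersection, +0)
UW@4: {T} ∪ {A} = {A,T} (union, +1)
PRUW@4: {A} ∩ {A,T} = {A} (intersection, +0)
PR@5: {G} ∪ {A} = {A,G} (union, +1)
UW@5: {A} ∩ {A} = {A} (intersection, +0)
PRUW@5: {A,G} ∩ {A} = {A} (intersection, +0)
PR@6: {A} ∪ {C} = {A,C} (union, +1)
UW@6: {G} ∪ {A} = {A,G} (union, +1)
PRUW@6: {A,C} ∩ {A,G} = {A} (intersection, +0)
per-site changes: [2, 1, 1, 1, 1, 1, 2]; total = 9

C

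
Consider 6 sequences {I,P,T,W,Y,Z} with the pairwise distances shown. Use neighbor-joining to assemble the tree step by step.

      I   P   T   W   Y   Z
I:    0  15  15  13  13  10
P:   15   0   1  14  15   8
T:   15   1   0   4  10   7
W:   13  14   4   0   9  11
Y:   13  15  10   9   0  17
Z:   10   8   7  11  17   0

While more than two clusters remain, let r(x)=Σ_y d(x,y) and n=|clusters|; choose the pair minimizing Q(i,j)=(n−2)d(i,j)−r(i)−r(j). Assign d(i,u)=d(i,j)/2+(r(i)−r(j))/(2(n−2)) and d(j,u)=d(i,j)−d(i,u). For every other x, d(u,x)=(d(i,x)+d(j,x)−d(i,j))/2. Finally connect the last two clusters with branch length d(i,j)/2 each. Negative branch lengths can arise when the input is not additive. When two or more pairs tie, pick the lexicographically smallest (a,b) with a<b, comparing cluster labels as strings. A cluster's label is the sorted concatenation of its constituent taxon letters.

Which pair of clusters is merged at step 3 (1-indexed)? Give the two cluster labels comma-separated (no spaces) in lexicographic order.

1. join P+T (d=1, Q=-86) ⇒ PT; edges |P|=5/2, |T|=-3/2
  updated: d(I,PT)=29/2, d(PT,W)=17/2, d(PT,Y)=12, d(PT,Z)=7
2. join PT+Z (d=7, Q=-66) ⇒ PTZ; edges |PT|=3, |Z|=4
  updated: d(I,PTZ)=35/4, d(PTZ,W)=25/4, d(PTZ,Y)=11
3. join I+PTZ (d=35/4, Q=-173/4) ⇒ IPTZ; edges |I|=105/16, |PTZ|=35/16
  updated: d(IPTZ,W)=21/4, d(IPTZ,Y)=61/8
4. join IPTZ+W (d=21/4, Q=-175/8) ⇒ IPTWZ; edges |IPTZ|=31/16, |W|=53/16
  updated: d(IPTWZ,Y)=91/16
5. join IPTWZ+Y (d=91/16) ⇒ IPTWYZ; edges |IPTWZ|=91/32, |Y|=91/32
final tree: (((I:105/16,((P:5/2,T:-3/2):3,Z:4):35/16):31/16,W:53/16):91/32,Y:91/32)
total length: 443/16

I,PTZ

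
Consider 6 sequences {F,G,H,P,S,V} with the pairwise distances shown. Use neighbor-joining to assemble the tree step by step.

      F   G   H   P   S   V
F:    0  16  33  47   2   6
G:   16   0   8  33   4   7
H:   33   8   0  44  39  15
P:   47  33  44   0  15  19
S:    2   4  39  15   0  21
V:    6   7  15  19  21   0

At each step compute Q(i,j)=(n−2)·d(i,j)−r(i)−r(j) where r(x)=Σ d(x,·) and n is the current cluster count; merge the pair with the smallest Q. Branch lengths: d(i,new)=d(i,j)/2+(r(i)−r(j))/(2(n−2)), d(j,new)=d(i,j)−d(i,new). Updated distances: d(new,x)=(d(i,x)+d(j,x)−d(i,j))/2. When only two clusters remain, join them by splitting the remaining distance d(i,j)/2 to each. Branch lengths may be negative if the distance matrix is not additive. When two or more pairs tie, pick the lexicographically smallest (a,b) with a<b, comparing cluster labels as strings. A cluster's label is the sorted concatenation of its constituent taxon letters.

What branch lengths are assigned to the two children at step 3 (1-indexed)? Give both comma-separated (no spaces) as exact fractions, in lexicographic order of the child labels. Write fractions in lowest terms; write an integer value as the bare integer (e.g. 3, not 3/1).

59/8,77/8

step 1: merge (P,S) at d=15, Q=-179; branch lengths P→137/8, S→-17/8; new cluster PS
  updated: d(F,PS)=17, d(G,PS)=11, d(H,PS)=34, d(PS,V)=25/2
step 2: merge (G,H) at d=8, Q=-108; branch lengths G→-4, H→12; new cluster GH
  updated: d(F,GH)=41/2, d(GH,PS)=37/2, d(GH,V)=7
step 3: merge (F,PS) at d=17, Q=-115/2; branch lengths F→59/8, PS→77/8; new cluster FPS
  updated: d(FPS,GH)=11, d(FPS,V)=3/4
step 4: merge (FPS,GH) at d=11, Q=-75/4; branch lengths FPS→19/8, GH→69/8; new cluster FGHPS
  updated: d(FGHPS,V)=-13/8
step 5: merge (FGHPS,V) at d=-13/8; branch lengths FGHPS→-13/16, V→-13/16; new cluster FGHPSV
final tree: (((F:59/8,(P:137/8,S:-17/8):77/8):19/8,(G:-4,H:12):69/8):-13/16,V:-13/16)
total length: 395/8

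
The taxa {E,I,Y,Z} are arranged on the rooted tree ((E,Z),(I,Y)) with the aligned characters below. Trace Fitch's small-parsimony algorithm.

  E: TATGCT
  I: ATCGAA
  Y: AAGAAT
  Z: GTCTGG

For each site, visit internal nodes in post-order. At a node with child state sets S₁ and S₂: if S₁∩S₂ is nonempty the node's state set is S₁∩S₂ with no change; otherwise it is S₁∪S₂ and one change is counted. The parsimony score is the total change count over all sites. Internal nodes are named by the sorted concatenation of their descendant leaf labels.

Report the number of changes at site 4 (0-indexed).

2

[col 0] EZ: children E:{T}, Z:{G} ∪→ {G,T}; cost 1
[col 0] IY: children I:{A}, Y:{A} ∩→ {A}; cost 0
[col 0] EIYZ: children EZ:{G,T}, IY:{A} ∪→ {A,G,T}; cost 1
[col 1] EZ: children E:{A}, Z:{T} ∪→ {A,T}; cost 1
[col 1] IY: children I:{T}, Y:{A} ∪→ {A,T}; cost 1
[col 1] EIYZ: children EZ:{A,T}, IY:{A,T} ∩→ {A,T}; cost 0
[col 2] EZ: children E:{T}, Z:{C} ∪→ {C,T}; cost 1
[col 2] IY: children I:{C}, Y:{G} ∪→ {C,G}; cost 1
[col 2] EIYZ: children EZ:{C,T}, IY:{C,G} ∩→ {C}; cost 0
[col 3] EZ: children E:{G}, Z:{T} ∪→ {G,T}; cost 1
[col 3] IY: children I:{G}, Y:{A} ∪→ {A,G}; cost 1
[col 3] EIYZ: children EZ:{G,T}, IY:{A,G} ∩→ {G}; cost 0
[col 4] EZ: children E:{C}, Z:{G} ∪→ {C,G}; cost 1
[col 4] IY: children I:{A}, Y:{A} ∩→ {A}; cost 0
[col 4] EIYZ: children EZ:{C,G}, IY:{A} ∪→ {A,C,G}; cost 1
[col 5] EZ: children E:{T}, Z:{G} ∪→ {G,T}; cost 1
[col 5] IY: children I:{A}, Y:{T} ∪→ {A,T}; cost 1
[col 5] EIYZ: children EZ:{G,T}, IY:{A,T} ∩→ {T}; cost 0
per-site changes: [2, 2, 2, 2, 2, 2]; total = 12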